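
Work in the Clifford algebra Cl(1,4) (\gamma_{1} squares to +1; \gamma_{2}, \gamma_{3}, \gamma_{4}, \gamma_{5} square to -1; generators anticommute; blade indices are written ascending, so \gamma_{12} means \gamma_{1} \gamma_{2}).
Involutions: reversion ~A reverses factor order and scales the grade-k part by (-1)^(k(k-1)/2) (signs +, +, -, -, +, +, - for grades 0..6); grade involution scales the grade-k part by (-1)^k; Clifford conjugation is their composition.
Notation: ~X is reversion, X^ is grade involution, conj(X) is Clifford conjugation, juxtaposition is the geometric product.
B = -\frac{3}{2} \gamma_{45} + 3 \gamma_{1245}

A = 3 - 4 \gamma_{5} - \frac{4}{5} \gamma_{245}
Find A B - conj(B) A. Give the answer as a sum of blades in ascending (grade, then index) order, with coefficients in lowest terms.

first term: \frac{12}{5} \gamma_{1} - \frac{6}{5} \gamma_{2} + 6 \gamma_{4} - \frac{9}{2} \gamma_{45} - 12 \gamma_{124} + 9 \gamma_{1245}
second term: -\frac{12}{5} \gamma_{1} + \frac{6}{5} \gamma_{2} + 6 \gamma_{4} + \frac{9}{2} \gamma_{45} + 12 \gamma_{124} + 9 \gamma_{1245}
Answer: \frac{24}{5} \gamma_{1} - \frac{12}{5} \gamma_{2} - 9 \gamma_{45} - 24 \gamma_{124}


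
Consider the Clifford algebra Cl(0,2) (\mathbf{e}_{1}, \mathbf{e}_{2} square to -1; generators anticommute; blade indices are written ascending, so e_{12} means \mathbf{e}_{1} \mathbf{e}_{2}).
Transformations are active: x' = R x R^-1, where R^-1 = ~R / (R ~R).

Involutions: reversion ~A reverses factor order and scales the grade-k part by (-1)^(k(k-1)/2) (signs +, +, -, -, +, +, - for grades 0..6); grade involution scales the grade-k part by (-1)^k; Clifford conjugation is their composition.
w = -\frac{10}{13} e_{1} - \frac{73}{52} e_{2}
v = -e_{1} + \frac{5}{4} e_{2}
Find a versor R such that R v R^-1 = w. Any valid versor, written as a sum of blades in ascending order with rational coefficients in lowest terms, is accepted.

Reasoning: v^2 = w^2 = -\frac{41}{16} since conjugation preserves the quadratic form; R = v + w = -\frac{23}{13} e_{1} - \frac{2}{13} e_{2} is then valid when invertible, keeping its own part and reversing (v - w)/2.
Answer: -\frac{23}{13} e_{1} - \frac{2}{13} e_{2}


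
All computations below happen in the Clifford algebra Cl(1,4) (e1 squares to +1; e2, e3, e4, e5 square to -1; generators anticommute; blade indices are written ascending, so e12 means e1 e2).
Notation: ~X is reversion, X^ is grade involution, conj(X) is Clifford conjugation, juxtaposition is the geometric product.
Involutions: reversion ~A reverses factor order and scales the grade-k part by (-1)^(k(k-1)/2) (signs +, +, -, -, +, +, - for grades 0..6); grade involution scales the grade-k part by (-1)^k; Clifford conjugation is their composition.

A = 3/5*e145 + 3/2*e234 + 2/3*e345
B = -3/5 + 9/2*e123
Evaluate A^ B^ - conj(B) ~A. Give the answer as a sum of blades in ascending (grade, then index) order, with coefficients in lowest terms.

first term: 27/4*e14 + 9/25*e145 + 9/10*e234 + 2/5*e345 - 3*e1245 + 27/10*e2345
second term: 27/4*e14 + 9/25*e145 + 9/10*e234 + 2/5*e345 + 3*e1245 - 27/10*e2345
Answer: -6*e1245 + 27/5*e2345


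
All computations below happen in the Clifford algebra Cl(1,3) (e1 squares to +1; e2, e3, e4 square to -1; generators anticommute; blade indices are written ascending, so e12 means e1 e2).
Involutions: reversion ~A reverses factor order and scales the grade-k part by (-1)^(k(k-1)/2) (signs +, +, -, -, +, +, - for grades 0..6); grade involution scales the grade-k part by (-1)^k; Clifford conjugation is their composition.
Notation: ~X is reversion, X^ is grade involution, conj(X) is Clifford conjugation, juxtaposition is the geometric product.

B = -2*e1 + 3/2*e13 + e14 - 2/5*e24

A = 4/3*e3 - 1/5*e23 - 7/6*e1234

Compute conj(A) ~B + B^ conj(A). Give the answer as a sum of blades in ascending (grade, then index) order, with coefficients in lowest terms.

first term: 2*e1 + 3/10*e12 - 47/15*e13 + 7/6*e23 - 7/4*e24 + 2/25*e34 - 2/5*e123 - 4/3*e134 - 9/5*e234 - 1/5*e1234
second term: 2*e1 + 3/10*e12 - 11/5*e13 - 7/6*e23 + 7/4*e24 + 2/25*e34 + 2/5*e123 + 4/3*e134 - 43/15*e234 + 1/5*e1234
Answer: 4*e1 + 3/5*e12 - 16/3*e13 + 4/25*e34 - 14/3*e234


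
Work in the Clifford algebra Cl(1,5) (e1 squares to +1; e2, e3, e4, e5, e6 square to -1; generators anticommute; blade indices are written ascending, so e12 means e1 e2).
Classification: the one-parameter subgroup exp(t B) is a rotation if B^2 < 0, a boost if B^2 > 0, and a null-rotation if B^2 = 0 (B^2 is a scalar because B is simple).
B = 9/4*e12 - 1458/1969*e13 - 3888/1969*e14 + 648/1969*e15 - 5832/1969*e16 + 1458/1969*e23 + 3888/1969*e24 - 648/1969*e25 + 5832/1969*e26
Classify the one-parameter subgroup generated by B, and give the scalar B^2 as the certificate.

B^2 term by term: the squares give (9/4)^2*(e12)^2 + (-1458/1969)^2*(e13)^2 + (-3888/1969)^2*(e14)^2 + (648/1969)^2*(e15)^2 + (-5832/1969)^2*(e16)^2 + (1458/1969)^2*(e23)^2 + (3888/1969)^2*(e24)^2 + (-648/1969)^2*(e25)^2 + (5832/1969)^2*(e26)^2 = 81/16*(+1) + 2125764/3876961*(+1) + 15116544/3876961*(+1) + 419904/3876961*(+1) + 34012224/3876961*(+1) + 2125764/3876961*(-1) + 15116544/3876961*(-1) + 419904/3876961*(-1) + 34012224/3876961*(-1) = 81/16 (each basis 2-blade squares to minus the product of its generators' squares); cross terms between blades sharing an index anticommute and cancel; the commuting (index-disjoint) pairs give grade-4 terms 2*c*c'*(blade product), which cancel blade by blade — e1234: 11337408/3876961 - 11337408/3876961 = 0; e1235: -1889568/3876961 + 1889568/3876961 = 0; e1236: 17006112/3876961 - 17006112/3876961 = 0; e1245: -5038848/3876961 + 5038848/3876961 = 0; e1246: 45349632/3876961 - 45349632/3876961 = 0; e1256: -7558272/3876961 + 7558272/3876961 = 0 — confirming B is simple. So B^2 = 81/16.
Answer: boost, certificate B^2 = 81/16. Key observation: B^2 = 81/16 is a conjugation invariant, so its sign decides the class regardless of the surface form of B.


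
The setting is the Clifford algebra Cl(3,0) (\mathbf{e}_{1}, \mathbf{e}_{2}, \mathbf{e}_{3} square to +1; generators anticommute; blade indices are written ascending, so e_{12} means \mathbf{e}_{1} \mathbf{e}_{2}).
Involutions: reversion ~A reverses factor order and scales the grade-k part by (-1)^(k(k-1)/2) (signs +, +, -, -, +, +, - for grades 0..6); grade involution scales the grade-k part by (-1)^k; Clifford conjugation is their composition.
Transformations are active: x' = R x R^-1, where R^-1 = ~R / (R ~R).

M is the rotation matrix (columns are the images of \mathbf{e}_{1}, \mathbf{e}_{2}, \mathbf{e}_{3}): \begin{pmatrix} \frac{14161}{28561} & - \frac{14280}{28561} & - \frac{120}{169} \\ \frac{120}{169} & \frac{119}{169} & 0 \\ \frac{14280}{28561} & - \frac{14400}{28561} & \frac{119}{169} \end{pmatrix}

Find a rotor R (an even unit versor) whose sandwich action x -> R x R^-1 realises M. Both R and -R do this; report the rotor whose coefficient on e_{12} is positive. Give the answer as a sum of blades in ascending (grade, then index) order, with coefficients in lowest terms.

Method: write R = a + b12*e_{12} + b13*e_{13} + b23*e_{23} with a^2 + b12^2 + b13^2 + b23^2 = 1 (so R^-1 = ~R). Expanding the columns R e_j ~R gives tr M = 4a^2 - 1 and, from the antisymmetric part, M21 - M12 = -4a*b12, M13 - M31 = 4a*b13, M32 - M23 = -4a*b23.
Here tr M = \frac{54383}{28561}, so a^2 = (1 + tr M)/4 = \frac{20736}{28561} and a = ±\frac{144}{169}. Taking a = \frac{144}{169}: M21 - M12 = \frac{34560}{28561}, M13 - M31 = -\frac{34560}{28561}, M32 - M23 = -\frac{14400}{28561}, giving b12 = -\frac{60}{169}, b13 = -\frac{60}{169}, b23 = \frac{25}{169}, i.e. R = \frac{144}{169} - \frac{60}{169} e_{12} - \frac{60}{169} e_{13} + \frac{25}{169} e_{23}.
Its e_{12} coefficient is negative, so report the other preimage -R.
Answer: -\frac{144}{169} + \frac{60}{169} e_{12} + \frac{60}{169} e_{13} - \frac{25}{169} e_{23}. Why the constraint matters: R and -R act identically through the sandwich — M has trace \frac{54383}{28561} either way — so only the sign condition on e_{12} picks one of the two preimages.


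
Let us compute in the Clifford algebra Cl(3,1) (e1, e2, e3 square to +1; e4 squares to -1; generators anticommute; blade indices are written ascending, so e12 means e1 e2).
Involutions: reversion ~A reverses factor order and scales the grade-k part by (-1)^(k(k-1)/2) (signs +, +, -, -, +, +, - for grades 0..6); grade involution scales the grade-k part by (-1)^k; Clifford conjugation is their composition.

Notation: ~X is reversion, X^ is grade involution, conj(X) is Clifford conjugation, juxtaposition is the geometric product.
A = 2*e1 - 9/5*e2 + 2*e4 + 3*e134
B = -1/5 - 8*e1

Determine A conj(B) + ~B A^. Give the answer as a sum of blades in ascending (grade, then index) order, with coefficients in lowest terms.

first term: 16 - 2/5*e1 + 9/25*e2 - 2/5*e4 + 72/5*e12 - 16*e14 + 24*e34 - 3/5*e134
second term: 16 + 2/5*e1 - 9/25*e2 + 2/5*e4 - 72/5*e12 + 16*e14 + 24*e34 + 3/5*e134
Answer: 32 + 48*e34


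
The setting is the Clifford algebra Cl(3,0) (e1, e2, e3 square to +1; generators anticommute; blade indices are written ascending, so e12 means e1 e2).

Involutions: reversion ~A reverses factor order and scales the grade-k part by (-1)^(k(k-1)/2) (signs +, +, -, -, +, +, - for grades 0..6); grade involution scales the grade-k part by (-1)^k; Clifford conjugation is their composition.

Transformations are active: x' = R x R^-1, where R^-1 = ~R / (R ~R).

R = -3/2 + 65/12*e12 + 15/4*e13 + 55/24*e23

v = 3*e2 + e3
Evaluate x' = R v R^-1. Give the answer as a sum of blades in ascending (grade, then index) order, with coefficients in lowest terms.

~R = -3/2 - 65/12*e12 - 15/4*e13 - 55/24*e23, and R ~R = 29321/576, so R^-1 = ~R / (29321/576).
R v = 20*e1 - 53/24*e2 - 67/8*e3 - 35/6*e123
Answer: -49960/29321*e1 - 58947/29321*e2 - 51249/29321*e3


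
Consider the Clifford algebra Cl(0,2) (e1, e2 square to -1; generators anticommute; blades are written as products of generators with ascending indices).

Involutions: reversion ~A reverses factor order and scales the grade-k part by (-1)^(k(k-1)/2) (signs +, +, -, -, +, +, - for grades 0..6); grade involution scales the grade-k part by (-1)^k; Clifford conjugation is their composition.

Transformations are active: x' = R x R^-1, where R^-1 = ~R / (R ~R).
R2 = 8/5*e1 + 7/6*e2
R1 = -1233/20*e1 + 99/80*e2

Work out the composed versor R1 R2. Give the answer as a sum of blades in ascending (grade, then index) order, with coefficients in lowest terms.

Distribute over the terms of R1 (each basis-blade product reordered to ascending indices, repeated generators contracted through their squares):
(-1233/20*e1) R2 = 2466/25 - 2877/40*e1 e2
(99/80*e2) R2 = -231/160 - 99/50*e1 e2
Summing the partial products and collecting blades:
Answer: 77757/800 - 14781/200*e1 e2


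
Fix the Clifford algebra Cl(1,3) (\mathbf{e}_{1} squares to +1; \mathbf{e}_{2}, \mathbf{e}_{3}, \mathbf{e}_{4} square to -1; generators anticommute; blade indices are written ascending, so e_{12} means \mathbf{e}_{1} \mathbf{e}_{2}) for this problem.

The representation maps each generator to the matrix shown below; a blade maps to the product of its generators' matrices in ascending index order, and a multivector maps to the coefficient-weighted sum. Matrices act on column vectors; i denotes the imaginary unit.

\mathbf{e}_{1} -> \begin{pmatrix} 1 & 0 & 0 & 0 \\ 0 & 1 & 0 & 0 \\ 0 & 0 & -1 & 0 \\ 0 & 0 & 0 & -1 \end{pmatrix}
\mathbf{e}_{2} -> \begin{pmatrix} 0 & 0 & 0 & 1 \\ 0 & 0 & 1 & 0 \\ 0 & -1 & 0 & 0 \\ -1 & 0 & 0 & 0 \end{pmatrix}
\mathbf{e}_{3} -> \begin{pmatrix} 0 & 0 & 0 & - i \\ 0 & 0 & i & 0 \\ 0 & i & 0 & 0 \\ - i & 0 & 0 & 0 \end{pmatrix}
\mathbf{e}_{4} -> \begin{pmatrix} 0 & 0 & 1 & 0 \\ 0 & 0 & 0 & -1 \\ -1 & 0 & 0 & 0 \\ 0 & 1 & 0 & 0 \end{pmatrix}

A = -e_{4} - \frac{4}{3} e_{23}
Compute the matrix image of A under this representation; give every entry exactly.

Bivector images (products of the table entries): rho(e_{23}) = rho(\mathbf{e}_{2})rho(\mathbf{e}_{3}) = \begin{pmatrix} - i & 0 & 0 & 0 \\ 0 & i & 0 & 0 \\ 0 & 0 & - i & 0 \\ 0 & 0 & 0 & i \end{pmatrix}.
M = (-1)*rho(e_{4}) + (-\frac{4}{3})*rho(e_{23}), summed entrywise:
Answer: \begin{pmatrix} \frac{4 i}{3} & 0 & -1 & 0 \\ 0 & - \frac{4 i}{3} & 0 & 1 \\ 1 & 0 & \frac{4 i}{3} & 0 \\ 0 & -1 & 0 & - \frac{4 i}{3} \end{pmatrix}


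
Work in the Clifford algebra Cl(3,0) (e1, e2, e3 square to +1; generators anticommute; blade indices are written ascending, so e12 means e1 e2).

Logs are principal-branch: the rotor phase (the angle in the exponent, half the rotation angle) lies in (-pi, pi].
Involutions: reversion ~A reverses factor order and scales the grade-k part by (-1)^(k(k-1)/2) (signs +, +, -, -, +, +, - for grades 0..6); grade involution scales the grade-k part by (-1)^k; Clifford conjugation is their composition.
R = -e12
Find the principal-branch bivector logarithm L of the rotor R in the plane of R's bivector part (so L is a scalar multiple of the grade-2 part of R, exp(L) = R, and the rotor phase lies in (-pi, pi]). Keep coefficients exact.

The scalar part of R is 0, which pins the rotor phase on the principal branch; dividing the bivector part by the sine of that phase recovers the unit plane, and L is the phase times that plane.
Concretely: cos(phase) = 0 gives phase = ±pi/2, and since phase/sin(phase) is even the sign is immaterial: L = (phase/sin(phase)) * <R>_2 = (pi/2) * <R>_2.
Answer: -pi/2*e12


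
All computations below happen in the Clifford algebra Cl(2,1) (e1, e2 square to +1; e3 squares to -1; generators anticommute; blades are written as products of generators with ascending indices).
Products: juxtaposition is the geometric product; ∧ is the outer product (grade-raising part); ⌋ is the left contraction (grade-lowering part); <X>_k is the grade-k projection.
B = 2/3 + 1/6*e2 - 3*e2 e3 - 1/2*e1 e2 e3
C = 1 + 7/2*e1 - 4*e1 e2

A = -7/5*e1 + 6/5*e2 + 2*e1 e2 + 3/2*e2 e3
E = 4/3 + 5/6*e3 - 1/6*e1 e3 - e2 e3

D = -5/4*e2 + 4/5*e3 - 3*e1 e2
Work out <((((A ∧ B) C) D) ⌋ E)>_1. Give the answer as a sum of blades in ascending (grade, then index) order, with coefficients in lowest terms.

step 1: -14/15*e1 + 4/5*e2 + 11/10*e1 e2 + e2 e3 + 21/5*e1 e2 e3
step 2: 17/15 + 34/15*e1 + 41/60*e2 + 84/5*e3 - 17/10*e1 e2 + 4*e1 e3 + 157/10*e2 e3 + 77/10*e1 e2 e3
step 3: -23273/1200 + 39/40*e1 - 6233/300*e2 + 26179/600*e3 - 1859/150*e1 e2 + 35123/600*e1 e3 + 716/75*e2 e3 - 1169/25*e1 e2 e3
step 4: -48913/600 - 26179/3600*e1 - 26179/600*e2 + 32057/7200*e3 + 23273/7200*e1 e3 + 23273/1200*e2 e3
step 5: -26179/3600*e1 - 26179/600*e2 + 32057/7200*e3
Answer: -26179/3600*e1 - 26179/600*e2 + 32057/7200*e3


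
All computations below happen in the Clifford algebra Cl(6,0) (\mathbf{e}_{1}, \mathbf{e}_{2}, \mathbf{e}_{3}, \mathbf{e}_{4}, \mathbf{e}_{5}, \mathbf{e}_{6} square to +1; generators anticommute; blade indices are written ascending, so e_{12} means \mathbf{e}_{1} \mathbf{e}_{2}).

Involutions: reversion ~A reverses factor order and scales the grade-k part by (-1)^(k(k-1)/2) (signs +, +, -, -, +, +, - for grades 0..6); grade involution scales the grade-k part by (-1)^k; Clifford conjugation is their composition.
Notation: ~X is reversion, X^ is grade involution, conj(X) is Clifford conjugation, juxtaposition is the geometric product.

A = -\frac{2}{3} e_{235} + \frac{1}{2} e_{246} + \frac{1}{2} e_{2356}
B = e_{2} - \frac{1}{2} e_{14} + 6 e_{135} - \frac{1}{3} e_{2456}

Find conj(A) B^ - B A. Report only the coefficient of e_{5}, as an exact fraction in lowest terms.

first term: -\frac{1}{6} e_{5} + 4 e_{12} - \frac{1}{6} e_{34} + \frac{2}{3} e_{35} - \frac{1}{2} e_{46} + \frac{11}{4} e_{126} - \frac{2}{9} e_{346} + \frac{1}{2} e_{356} + \frac{1}{3} e_{12345} - \frac{13}{4} e_{123456}
second term: \frac{1}{6} e_{5} + 4 e_{12} + \frac{1}{6} e_{34} - \frac{2}{3} e_{35} + \frac{1}{2} e_{46} - \frac{11}{4} e_{126} - \frac{2}{9} e_{346} + \frac{1}{2} e_{356} + \frac{1}{3} e_{12345} - \frac{13}{4} e_{123456}
Answer: -\frac{1}{3}


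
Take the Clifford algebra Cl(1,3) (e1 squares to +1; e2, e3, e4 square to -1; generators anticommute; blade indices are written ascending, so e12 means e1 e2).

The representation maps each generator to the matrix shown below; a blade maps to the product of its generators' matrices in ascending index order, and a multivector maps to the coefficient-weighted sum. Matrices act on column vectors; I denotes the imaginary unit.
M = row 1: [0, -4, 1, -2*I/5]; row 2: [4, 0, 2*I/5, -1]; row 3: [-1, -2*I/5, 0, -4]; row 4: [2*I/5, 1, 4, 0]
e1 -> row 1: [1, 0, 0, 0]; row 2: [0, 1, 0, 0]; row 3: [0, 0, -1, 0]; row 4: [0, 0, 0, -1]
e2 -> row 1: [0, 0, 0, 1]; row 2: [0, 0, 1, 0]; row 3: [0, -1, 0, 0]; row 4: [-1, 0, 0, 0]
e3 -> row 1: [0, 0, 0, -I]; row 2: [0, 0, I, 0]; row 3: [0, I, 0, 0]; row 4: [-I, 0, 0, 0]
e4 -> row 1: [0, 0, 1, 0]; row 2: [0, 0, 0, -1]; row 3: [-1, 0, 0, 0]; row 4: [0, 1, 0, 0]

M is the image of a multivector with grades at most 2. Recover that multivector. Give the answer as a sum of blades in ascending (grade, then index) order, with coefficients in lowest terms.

Method: the blade images are trace-orthogonal — tr(rho(e_A) rho(e_B)^-1) = 4 if A = B and 0 otherwise — and rho(e_A)^-1 = (e_A)^2 * rho(e_A) with (e_A)^2 = +1 or -1, so the coefficient of e_A in the preimage is (e_A)^2 * tr(M rho(e_A))/4.
Nonzero projections over blades of grade <= 2: e4: (e4)^2 = -1, tr(M rho(e4)) = -4, coefficient 1; e13: (e13)^2 = +1, tr(M rho(e13)) = 8/5, coefficient 2/5; e24: (e24)^2 = -1, tr(M rho(e24)) = 16, coefficient -4. Every other blade of grade <= 2 projects to 0.
Answer: e4 + 2/5*e13 - 4*e24


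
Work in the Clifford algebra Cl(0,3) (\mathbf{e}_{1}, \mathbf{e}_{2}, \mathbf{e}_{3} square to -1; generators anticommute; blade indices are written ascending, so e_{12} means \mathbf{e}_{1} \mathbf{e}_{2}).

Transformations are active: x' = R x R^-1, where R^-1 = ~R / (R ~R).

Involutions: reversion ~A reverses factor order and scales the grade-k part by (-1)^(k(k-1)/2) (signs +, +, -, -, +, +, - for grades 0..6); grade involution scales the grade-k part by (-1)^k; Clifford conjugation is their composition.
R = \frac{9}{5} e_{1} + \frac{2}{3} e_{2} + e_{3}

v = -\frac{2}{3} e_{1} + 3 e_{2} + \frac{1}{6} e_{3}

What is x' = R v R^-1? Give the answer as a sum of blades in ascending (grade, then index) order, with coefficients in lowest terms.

~R = \frac{9}{5} e_{1} + \frac{2}{3} e_{2} + e_{3}, and R ~R = -\frac{1054}{225}, so R^-1 = ~R / (-\frac{1054}{225}).
R v = -\frac{29}{30} + \frac{263}{45} e_{12} + \frac{29}{30} e_{13} - \frac{26}{9} e_{23}
Answer: \frac{4457}{3162} e_{1} - \frac{1436}{527} e_{2} + \frac{389}{1581} e_{3}


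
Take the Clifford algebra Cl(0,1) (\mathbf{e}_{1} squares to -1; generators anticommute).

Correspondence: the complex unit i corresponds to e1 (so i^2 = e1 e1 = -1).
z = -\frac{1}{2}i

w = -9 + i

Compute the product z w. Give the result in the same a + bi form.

In blades: z = -\frac{1}{2} e_{1}, w = -9 + e_{1}.
Distribute z over w term by term (generator squares from the signature, products reordered to ascending indices): (-\frac{1}{2} e_{1})*w = \frac{1}{2} + \frac{9}{2} e_{1}.
Sum: \frac{1}{2} + \frac{9}{2} e_{1}; translating back through the correspondence:
Answer: \frac{1}{2} + \frac{9}{2}i


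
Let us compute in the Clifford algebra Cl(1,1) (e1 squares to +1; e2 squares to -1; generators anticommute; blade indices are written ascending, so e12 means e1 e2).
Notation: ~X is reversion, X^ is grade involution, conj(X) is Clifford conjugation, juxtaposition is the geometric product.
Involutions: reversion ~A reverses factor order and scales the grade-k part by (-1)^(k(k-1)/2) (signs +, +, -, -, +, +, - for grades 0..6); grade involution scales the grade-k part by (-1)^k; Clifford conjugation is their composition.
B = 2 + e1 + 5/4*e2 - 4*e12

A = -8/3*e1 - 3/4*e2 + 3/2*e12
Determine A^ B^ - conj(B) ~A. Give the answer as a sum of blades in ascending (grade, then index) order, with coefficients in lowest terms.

first term: -371/48 + 101/24*e1 - 23/3*e2 + 5/12*e12
second term: -205/48 - 11/24*e1 + 32/3*e2 - 67/12*e12
Answer: -83/24 + 14/3*e1 - 55/3*e2 + 6*e12


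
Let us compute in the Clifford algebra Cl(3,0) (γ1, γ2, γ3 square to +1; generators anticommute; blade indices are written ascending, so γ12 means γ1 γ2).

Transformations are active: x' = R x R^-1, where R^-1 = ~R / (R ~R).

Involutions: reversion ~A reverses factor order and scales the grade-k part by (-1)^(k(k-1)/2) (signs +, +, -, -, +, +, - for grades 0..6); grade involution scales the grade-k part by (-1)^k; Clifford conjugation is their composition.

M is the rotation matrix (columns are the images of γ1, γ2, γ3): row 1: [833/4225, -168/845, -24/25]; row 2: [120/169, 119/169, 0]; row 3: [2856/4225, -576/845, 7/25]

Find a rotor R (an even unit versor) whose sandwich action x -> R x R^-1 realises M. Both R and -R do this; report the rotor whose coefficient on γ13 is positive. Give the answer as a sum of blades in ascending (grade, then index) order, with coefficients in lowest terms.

Method: write R = a + b12*γ12 + b13*γ13 + b23*γ23 with a^2 + b12^2 + b13^2 + b23^2 = 1 (so R^-1 = ~R). Expanding the columns R e_j ~R gives tr M = 4a^2 - 1 and, from the antisymmetric part, M21 - M12 = -4a*b12, M13 - M31 = 4a*b13, M32 - M23 = -4a*b23.
Here tr M = 4991/4225, so a^2 = (1 + tr M)/4 = 2304/4225 and a = ±48/65. Taking a = 48/65: M21 - M12 = 768/845, M13 - M31 = -6912/4225, M32 - M23 = -576/845, giving b12 = -4/13, b13 = -36/65, b23 = 3/13, i.e. R = 48/65 - 4/13*γ12 - 36/65*γ13 + 3/13*γ23.
Its γ13 coefficient is negative, so report the other preimage -R.
Answer: -48/65 + 4/13*γ12 + 36/65*γ13 - 3/13*γ23. Recall the cover is two-to-one: with M of trace 4991/4225, both preimages act alike, and the stated γ13 sign chooses the sheet.


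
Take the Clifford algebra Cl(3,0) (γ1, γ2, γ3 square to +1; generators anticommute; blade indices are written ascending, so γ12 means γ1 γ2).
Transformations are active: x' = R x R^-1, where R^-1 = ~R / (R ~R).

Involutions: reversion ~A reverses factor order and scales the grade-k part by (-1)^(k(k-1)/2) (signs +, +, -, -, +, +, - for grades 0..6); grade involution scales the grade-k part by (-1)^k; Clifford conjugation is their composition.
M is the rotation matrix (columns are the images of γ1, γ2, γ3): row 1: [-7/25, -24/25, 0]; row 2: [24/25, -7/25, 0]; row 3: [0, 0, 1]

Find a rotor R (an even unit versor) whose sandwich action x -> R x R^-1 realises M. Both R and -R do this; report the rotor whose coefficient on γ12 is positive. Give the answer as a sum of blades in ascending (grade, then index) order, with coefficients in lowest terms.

Method: write R = a + b12*γ12 + b13*γ13 + b23*γ23 with a^2 + b12^2 + b13^2 + b23^2 = 1 (so R^-1 = ~R). Expanding the columns R e_j ~R gives tr M = 4a^2 - 1 and, from the antisymmetric part, M21 - M12 = -4a*b12, M13 - M31 = 4a*b13, M32 - M23 = -4a*b23.
Here tr M = 11/25, so a^2 = (1 + tr M)/4 = 9/25 and a = ±3/5. Taking a = 3/5: M21 - M12 = 48/25, M13 - M31 = 0, M32 - M23 = 0, giving b12 = -4/5, b13 = 0, b23 = 0, i.e. R = 3/5 - 4/5*γ12.
Its γ12 coefficient is negative, so report the other preimage -R.
Answer: -3/5 + 4/5*γ12. Sheet selection: the two-to-one cover makes ±R indistinguishable at the matrix level (trace 11/25), so uniqueness comes from the required sign on γ12.


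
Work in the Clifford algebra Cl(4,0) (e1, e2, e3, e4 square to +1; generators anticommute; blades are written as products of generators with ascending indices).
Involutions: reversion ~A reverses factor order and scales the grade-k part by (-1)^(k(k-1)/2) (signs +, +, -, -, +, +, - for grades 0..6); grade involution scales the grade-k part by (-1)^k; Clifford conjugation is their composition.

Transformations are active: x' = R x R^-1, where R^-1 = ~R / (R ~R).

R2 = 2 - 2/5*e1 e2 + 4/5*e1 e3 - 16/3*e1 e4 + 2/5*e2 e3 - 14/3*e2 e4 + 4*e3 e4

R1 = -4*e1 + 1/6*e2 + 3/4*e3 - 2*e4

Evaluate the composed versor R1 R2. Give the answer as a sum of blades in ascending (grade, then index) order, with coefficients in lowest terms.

Distribute over the terms of R1 (each basis-blade product reordered to ascending indices, repeated generators contracted through their squares):
(-4*e1) R2 = -8*e1 + 8/5*e2 - 16/5*e3 + 64/3*e4 - 8/5*e1 e2 e3 + 56/3*e1 e2 e4 - 16*e1 e3 e4
(1/6*e2) R2 = 1/15*e1 + 1/3*e2 + 1/15*e3 - 7/9*e4 - 2/15*e1 e2 e3 + 8/9*e1 e2 e4 + 2/3*e2 e3 e4
(3/4*e3) R2 = -3/5*e1 - 3/10*e2 + 3/2*e3 + 3*e4 - 3/10*e1 e2 e3 + 4*e1 e3 e4 + 7/2*e2 e3 e4
(-2*e4) R2 = -32/3*e1 - 28/3*e2 + 8*e3 - 4*e4 + 4/5*e1 e2 e4 - 8/5*e1 e3 e4 - 4/5*e2 e3 e4
Summing the partial products and collecting blades:
Answer: -96/5*e1 - 77/10*e2 + 191/30*e3 + 176/9*e4 - 61/30*e1 e2 e3 + 916/45*e1 e2 e4 - 68/5*e1 e3 e4 + 101/30*e2 e3 e4


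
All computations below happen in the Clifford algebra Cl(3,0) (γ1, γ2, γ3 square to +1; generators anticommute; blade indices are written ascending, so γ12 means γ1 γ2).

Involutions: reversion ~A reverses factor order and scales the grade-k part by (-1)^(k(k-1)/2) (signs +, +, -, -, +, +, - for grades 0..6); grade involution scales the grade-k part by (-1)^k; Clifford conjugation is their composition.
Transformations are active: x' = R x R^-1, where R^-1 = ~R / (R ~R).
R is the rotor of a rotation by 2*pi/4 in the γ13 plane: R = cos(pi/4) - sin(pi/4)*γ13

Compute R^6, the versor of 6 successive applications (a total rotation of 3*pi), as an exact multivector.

The rotor phase is half the rotation angle and phases add under composition, so 6 steps in the γ13 plane accumulate phase 6*(pi/4) = 3*pi/2: R^6 = cos(3*pi/2) - sin(3*pi/2)*γ13.
cos(3*pi/2) = 0 and sin(3*pi/2) = -1, so R^6 = γ13. The net rotation is 1*pi (after discarding 1 full turn, each of which contributes a factor -1 to the rotor); the rotor keeps the half-angle phase exactly.
Answer: γ13


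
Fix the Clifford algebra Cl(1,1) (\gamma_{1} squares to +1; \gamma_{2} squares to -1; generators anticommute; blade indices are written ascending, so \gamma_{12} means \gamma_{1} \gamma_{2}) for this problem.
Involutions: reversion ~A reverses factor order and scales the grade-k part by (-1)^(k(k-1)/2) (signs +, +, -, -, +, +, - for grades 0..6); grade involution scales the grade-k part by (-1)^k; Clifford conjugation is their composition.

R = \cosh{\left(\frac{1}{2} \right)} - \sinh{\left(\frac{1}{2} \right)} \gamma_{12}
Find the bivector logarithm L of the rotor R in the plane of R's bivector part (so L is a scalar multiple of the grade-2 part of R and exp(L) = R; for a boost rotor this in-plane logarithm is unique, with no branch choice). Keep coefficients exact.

The scalar part of R is \cosh{\left(\frac{1}{2} \right)}, so cosh pins the rapidity up to sign — the sign comes from the bivector part; dividing that part by sinh of the rapidity yields the plane, and the in-plane L = rapidity * plane is unique because the two sign choices cancel.
Concretely: cosh(rapidity) = \cosh{\left(\frac{1}{2} \right)} gives rapidity = ±\frac{1}{2}, and since rapidity/sinh(rapidity) is even the sign is immaterial: L = (rapidity/sinh(rapidity)) * <R>_2 = (\frac{1}{2 \sinh{\left(\frac{1}{2} \right)}}) * <R>_2.
Answer: - \frac{1}{2} \gamma_{12}


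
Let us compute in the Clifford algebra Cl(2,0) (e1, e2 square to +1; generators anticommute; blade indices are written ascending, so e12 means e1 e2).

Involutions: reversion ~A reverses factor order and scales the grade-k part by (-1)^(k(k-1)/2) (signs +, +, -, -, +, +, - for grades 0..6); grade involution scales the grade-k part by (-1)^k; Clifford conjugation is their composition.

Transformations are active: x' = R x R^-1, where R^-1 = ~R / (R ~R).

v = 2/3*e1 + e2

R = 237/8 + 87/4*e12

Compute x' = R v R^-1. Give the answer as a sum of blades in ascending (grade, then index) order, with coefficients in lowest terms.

~R = 237/8 - 87/4*e12, and R ~R = 86445/64, so R^-1 = ~R / (86445/64).
R v = 83/2*e1 + 121/8*e2
Answer: 11082/9605*e1 - 9697/28815*e2


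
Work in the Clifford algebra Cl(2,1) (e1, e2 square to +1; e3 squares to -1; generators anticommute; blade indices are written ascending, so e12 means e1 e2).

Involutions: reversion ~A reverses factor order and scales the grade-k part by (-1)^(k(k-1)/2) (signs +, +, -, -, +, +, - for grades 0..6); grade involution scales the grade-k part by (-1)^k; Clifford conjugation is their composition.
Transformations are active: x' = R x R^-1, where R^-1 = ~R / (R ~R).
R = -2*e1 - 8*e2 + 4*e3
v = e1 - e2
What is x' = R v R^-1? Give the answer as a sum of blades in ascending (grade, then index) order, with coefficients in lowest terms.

~R = -2*e1 - 8*e2 + 4*e3, and R ~R = 52, so R^-1 = ~R / (52).
R v = 6 + 10*e12 - 4*e13 + 4*e23
Answer: -19/13*e1 - 11/13*e2 + 12/13*e3


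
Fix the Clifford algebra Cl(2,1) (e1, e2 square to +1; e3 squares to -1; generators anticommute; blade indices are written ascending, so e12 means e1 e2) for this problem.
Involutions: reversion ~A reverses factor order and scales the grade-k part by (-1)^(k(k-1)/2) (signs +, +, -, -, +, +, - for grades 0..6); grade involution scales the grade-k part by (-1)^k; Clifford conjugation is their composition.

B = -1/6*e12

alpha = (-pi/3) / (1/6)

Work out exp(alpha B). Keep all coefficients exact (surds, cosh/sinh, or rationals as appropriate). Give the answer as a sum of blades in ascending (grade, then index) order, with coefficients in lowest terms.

B^2 = (-1/6)^2*(e12)^2 = 1/36*(-1) = -1/36 (a basis 2-blade squares to minus the product of its generators' squares).
B^2 = -1/36 — circular case — the even/odd split gives cos and sin: l = 1/6, alpha*l = -pi/3, so exp(alpha B) = cos(-pi/3) + (sin(-pi/3)/(1/6))*B = 1/2 + (-3*sqrt(3))*B.
Answer: 1/2 + sqrt(3)/2*e12


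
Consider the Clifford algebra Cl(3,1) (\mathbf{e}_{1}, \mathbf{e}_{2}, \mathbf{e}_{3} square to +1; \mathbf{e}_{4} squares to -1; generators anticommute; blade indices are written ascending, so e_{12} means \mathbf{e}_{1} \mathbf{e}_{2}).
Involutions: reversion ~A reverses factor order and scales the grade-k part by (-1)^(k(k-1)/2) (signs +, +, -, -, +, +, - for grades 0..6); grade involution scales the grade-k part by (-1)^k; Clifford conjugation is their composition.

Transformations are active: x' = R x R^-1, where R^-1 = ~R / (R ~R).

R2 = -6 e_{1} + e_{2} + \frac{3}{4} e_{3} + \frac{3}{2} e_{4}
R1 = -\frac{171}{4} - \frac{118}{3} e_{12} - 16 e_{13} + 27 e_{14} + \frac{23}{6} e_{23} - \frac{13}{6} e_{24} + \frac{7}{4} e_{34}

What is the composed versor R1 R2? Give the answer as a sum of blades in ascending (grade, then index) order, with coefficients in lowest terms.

Distribute over the terms of R2 (each basis-blade product reordered to ascending indices, repeated generators contracted through their squares):
R1 (-6 e_{1}) = \frac{513}{2} e_{1} - 236 e_{2} - 96 e_{3} + 162 e_{4} - 23 e_{123} + 13 e_{124} - \frac{21}{2} e_{134}
R1 (e_{2}) = -\frac{118}{3} e_{1} - \frac{171}{4} e_{2} - \frac{23}{6} e_{3} + \frac{13}{6} e_{4} + 16 e_{123} - 27 e_{124} + \frac{7}{4} e_{234}
R1 (\frac{3}{4} e_{3}) = -12 e_{1} + \frac{23}{8} e_{2} - \frac{513}{16} e_{3} - \frac{21}{16} e_{4} - \frac{59}{2} e_{123} - \frac{81}{4} e_{134} + \frac{13}{8} e_{234}
R1 (\frac{3}{2} e_{4}) = -\frac{81}{2} e_{1} + \frac{13}{4} e_{2} - \frac{21}{8} e_{3} - \frac{513}{8} e_{4} - 59 e_{124} - 24 e_{134} + \frac{23}{4} e_{234}
Summing the partial products and collecting blades:
Answer: \frac{494}{3} e_{1} - \frac{2181}{8} e_{2} - \frac{6457}{48} e_{3} + \frac{4739}{48} e_{4} - \frac{73}{2} e_{123} - 73 e_{124} - \frac{219}{4} e_{134} + \frac{73}{8} e_{234}


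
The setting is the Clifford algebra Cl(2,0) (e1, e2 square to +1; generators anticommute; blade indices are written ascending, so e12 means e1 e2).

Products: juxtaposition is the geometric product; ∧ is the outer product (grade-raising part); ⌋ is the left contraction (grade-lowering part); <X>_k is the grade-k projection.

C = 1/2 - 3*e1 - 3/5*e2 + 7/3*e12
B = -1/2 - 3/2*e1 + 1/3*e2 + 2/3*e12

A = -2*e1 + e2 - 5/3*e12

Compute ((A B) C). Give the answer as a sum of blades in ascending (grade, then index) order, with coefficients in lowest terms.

step 1: 40/9 - 2/9*e1 - 13/3*e2 + 5/3*e12
step 2: 8/5 - 13/3*e1 - 19/54*e2 - 449/270*e12
Answer: 8/5 - 13/3*e1 - 19/54*e2 - 449/270*e12


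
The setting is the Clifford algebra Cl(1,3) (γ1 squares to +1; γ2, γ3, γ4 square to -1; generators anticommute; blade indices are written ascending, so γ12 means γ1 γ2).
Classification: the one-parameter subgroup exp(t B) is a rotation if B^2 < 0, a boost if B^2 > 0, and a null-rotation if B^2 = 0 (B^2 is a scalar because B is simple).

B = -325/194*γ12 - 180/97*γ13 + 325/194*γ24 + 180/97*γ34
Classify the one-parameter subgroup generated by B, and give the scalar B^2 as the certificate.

B^2 term by term: the squares give (-325/194)^2*(γ12)^2 + (-180/97)^2*(γ13)^2 + (325/194)^2*(γ24)^2 + (180/97)^2*(γ34)^2 = 105625/37636*(+1) + 32400/9409*(+1) + 105625/37636*(-1) + 32400/9409*(-1) = 0 (each basis 2-blade squares to minus the product of its generators' squares); cross terms between blades sharing an index anticommute and cancel; the commuting (index-disjoint) pairs give grade-4 terms 2*c*c'*(blade product), which cancel blade by blade — γ1234: -58500/9409 + 58500/9409 = 0 — confirming B is simple. So B^2 = 0.
Answer: null-rotation, certificate B^2 = 0. No conjugation can change B^2 = 0; the sign gives the class.


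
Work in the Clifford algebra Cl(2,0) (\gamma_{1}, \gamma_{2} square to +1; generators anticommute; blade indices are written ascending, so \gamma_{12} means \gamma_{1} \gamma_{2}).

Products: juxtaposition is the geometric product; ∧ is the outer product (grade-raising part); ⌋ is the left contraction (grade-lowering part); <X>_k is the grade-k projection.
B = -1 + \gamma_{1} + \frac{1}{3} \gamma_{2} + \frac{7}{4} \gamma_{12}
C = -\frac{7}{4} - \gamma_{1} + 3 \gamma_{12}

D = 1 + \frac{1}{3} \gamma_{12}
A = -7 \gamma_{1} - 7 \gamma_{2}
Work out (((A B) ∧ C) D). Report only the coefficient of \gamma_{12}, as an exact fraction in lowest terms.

step 1: -\frac{28}{3} + \frac{77}{4} \gamma_{1} - \frac{21}{4} \gamma_{2} + \frac{14}{3} \gamma_{12}
step 2: \frac{49}{3} - \frac{1169}{48} \gamma_{1} + \frac{147}{16} \gamma_{2} - \frac{497}{12} \gamma_{12}
step 3: \frac{1085}{36} - \frac{329}{12} \gamma_{1} + \frac{77}{72} \gamma_{2} - \frac{1295}{36} \gamma_{12}
Answer: -\frac{1295}{36}


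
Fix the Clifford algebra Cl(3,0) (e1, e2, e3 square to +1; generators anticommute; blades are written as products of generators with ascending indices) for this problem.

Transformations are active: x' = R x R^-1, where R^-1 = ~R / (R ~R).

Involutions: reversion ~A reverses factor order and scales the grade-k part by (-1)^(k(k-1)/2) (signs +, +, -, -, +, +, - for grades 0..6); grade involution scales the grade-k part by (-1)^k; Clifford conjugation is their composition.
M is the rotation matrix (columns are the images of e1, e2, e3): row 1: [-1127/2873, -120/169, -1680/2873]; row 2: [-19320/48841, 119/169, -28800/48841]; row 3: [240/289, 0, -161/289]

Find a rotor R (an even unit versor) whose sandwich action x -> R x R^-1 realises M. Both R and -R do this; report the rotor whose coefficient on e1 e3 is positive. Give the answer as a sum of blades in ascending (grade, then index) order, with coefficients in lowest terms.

Method: write R = a + b12*e1 e2 + b13*e1 e3 + b23*e2 e3 with a^2 + b12^2 + b13^2 + b23^2 = 1 (so R^-1 = ~R). Expanding the columns R e_j ~R gives tr M = 4a^2 - 1 and, from the antisymmetric part, M21 - M12 = -4a*b12, M13 - M31 = 4a*b13, M32 - M23 = -4a*b23.
Here tr M = -11977/48841, so a^2 = (1 + tr M)/4 = 9216/48841 and a = ±96/221. Taking a = 96/221: M21 - M12 = 15360/48841, M13 - M31 = -69120/48841, M32 - M23 = 28800/48841, giving b12 = -40/221, b13 = -180/221, b23 = -75/221, i.e. R = 96/221 - 40/221*e1 e2 - 180/221*e1 e3 - 75/221*e2 e3.
Its e1 e3 coefficient is negative, so report the other preimage -R.
Answer: -96/221 + 40/221*e1 e2 + 180/221*e1 e3 + 75/221*e2 e3. Key observation: the double cover Spin(3) -> SO(3) sends R and -R to the same matrix (trace -11977/48841 here), so the stated sign of the e1 e3 coefficient is what selects one sheet.


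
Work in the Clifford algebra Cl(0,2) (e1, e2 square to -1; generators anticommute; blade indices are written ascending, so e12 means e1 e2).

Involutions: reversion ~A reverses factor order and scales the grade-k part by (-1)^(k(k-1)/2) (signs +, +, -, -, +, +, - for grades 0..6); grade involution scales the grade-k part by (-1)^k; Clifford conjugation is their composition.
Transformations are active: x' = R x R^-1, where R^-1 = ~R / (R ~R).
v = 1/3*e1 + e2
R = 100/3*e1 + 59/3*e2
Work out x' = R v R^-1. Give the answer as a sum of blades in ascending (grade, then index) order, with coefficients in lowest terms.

~R = 100/3*e1 + 59/3*e2, and R ~R = -13481/9, so R^-1 = ~R / (-13481/9).
R v = -277/9 + 241/9*e12
Answer: 13973/13481*e1 - 7757/40443*e2


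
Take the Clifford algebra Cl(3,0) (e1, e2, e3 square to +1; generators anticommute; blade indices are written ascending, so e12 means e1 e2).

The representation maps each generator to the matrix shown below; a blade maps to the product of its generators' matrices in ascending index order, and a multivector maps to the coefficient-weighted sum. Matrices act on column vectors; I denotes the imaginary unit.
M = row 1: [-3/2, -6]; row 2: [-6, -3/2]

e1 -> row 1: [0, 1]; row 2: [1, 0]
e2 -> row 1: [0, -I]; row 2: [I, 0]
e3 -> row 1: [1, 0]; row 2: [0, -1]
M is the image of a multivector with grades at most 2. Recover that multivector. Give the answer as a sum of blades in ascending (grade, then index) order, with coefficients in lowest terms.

Method: 1, rho(e1), rho(e2), rho(e3) form a trace-orthogonal basis of the 2x2 complex matrices (tr(X Y) = 2 if X = Y, else 0), so M = m0*1 + m1*rho(e1) + m2*rho(e2) + m3*rho(e3) with m0 = tr(M)/2 = -3/2, m1 = tr(M rho(e1))/2 = -6, m2 = tr(M rho(e2))/2 = 0, m3 = tr(M rho(e3))/2 = 0.
Multiplying table entries, the bivector images are rho(e12) = I*rho(e3), rho(e13) = -I*rho(e2), rho(e23) = I*rho(e1); with real blade coefficients the real parts of m0..m3 are the coefficients of 1, e1, e2, e3 and the imaginary parts give the bivectors (e23: Im m1, e13: -Im m2, e12: Im m3).
Answer: -3/2 - 6*e1


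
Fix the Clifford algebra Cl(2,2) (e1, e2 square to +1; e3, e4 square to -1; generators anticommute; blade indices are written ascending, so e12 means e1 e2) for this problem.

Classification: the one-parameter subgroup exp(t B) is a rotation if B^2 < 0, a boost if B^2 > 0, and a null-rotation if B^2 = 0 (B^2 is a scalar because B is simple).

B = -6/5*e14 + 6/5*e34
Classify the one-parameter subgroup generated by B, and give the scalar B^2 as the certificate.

B^2 term by term: the squares give (-6/5)^2*(e14)^2 + (6/5)^2*(e34)^2 = 36/25*(+1) + 36/25*(-1) = 0 (each basis 2-blade squares to minus the product of its generators' squares); cross terms between blades sharing an index anticommute and cancel. So B^2 = 0.
Answer: null-rotation, certificate B^2 = 0. Key observation: B^2 = 0 is a conjugation invariant, so its sign decides the class regardless of the surface form of B.


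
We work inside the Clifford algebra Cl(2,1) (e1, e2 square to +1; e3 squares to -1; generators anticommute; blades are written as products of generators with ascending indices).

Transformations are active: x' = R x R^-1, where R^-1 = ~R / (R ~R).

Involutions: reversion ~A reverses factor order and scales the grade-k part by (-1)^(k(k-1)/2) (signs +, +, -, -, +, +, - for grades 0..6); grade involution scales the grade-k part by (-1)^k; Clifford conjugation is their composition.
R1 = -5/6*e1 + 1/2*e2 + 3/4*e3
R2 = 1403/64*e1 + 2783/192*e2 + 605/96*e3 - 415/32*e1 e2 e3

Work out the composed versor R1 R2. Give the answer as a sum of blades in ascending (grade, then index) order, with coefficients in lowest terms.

Distribute over the terms of R1 (each basis-blade product reordered to ascending indices, repeated generators contracted through their squares):
(-5/6*e1) R2 = -7015/384 - 13915/1152*e1 e2 - 3025/576*e1 e3 + 2075/192*e2 e3
(1/2*e2) R2 = 2783/384 - 1403/128*e1 e2 + 415/64*e1 e3 + 605/192*e2 e3
(3/4*e3) R2 = -605/128 + 1245/128*e1 e2 - 4209/256*e1 e3 - 2783/256*e2 e3
Summing the partial products and collecting blades:
Answer: -6047/384 - 15337/1152*e1 e2 - 35041/2304*e1 e3 + 2371/768*e2 e3
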